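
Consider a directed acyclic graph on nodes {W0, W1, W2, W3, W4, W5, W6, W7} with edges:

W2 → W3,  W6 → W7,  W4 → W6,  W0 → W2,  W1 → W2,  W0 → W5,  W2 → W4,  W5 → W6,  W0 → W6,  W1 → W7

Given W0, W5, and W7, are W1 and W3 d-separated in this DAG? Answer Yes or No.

No

Enumerating the 4 paths from W1 to W3 and testing each for blocking by {W0, W5, W7}:
  1. W1 → W7 ← W6 ← W0 → W2 → W3 — W7:collider[open]; W6:chain[open]; W0:fork[blocks]; W2:chain[open] ⇒ blocked
  2. W1 → W7 ← W6 ← W4 ← W2 → W3 — W7:collider[open]; W6:chain[open]; W4:chain[open]; W2:fork[open] ⇒ active
  3. W1 → W7 ← W6 ← W5 ← W0 → W2 → W3 — W7:collider[open]; W6:chain[open]; W5:chain[blocks]; W0:fork[blocks]; W2:chain[open] ⇒ blocked
  4. W1 → W2 → W3 — W2:chain[open] ⇒ active
Because an active path exists, W1 and W3 are not d-separated.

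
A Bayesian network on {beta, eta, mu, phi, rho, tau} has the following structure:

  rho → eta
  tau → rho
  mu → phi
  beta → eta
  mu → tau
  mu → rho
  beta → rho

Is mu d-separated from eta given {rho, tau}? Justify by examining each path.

No — mu and eta are not d-separated given {rho, tau}.

We examine all 4 paths between mu and eta:
Path 1: mu → tau → rho ← beta → eta
  tau is a chain here and tau is conditioned on, so the path is blocked at tau.
Path 2: mu → tau → rho → eta
  tau is a chain here and tau is conditioned on, so the path is blocked at tau.
Path 3: mu → rho ← beta → eta
  rho is a collider and rho is conditioned on, which opens it; beta is a fork and beta is not conditioned on — no node blocks this path, so it is active.
Path 4: mu → rho → eta
  rho is a chain here and rho is conditioned on, so the path is blocked at rho.
Because an active path exists, mu and eta are not d-separated.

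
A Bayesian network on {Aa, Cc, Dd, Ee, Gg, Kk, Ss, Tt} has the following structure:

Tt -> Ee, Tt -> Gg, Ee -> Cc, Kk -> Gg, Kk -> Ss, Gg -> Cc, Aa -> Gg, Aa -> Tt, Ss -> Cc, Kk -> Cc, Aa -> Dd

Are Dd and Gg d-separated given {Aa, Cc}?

There are 5 undirected paths between Dd and Gg; checking each against the conditioning set {Aa, Cc}:
Path 1: Dd ← Aa → Tt → Gg
  Aa is a fork here and Aa is conditioned on, so the path is blocked at Aa.
Path 2: Dd ← Aa → Tt → Ee → Cc ← Kk → Gg
  Aa is a fork here and Aa is conditioned on, so the path is blocked at Aa.
Path 3: Dd ← Aa → Tt → Ee → Cc ← Gg
  Aa is a fork here and Aa is conditioned on, so the path is blocked at Aa.
Path 4: Dd ← Aa → Tt → Ee → Cc ← Ss ← Kk → Gg
  Aa is a fork here and Aa is conditioned on, so the path is blocked at Aa.
Path 5: Dd ← Aa → Gg
  Aa is a fork here and Aa is conditioned on, so the path is blocked at Aa.
Every path is blocked, so Dd and Gg are d-separated given {Aa, Cc}.

Yes — Dd and Gg are d-separated given {Aa, Cc}.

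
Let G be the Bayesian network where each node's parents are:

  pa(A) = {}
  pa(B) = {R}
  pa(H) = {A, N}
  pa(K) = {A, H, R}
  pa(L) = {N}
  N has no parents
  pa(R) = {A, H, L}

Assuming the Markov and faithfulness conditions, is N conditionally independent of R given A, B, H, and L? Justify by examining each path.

6 paths connect N and R; each must be blocked for d-separation to hold:
  1. N → H ← A → R — H:collider[open]; A:fork[blocks] ⇒ blocked
  2. N → H ← A → K ← R — H:collider[open]; A:fork[blocks]; K:collider[blocks] ⇒ blocked
  3. N → H → R — H:chain[blocks] ⇒ blocked
  4. N → H → K ← A → R — H:chain[blocks]; K:collider[blocks]; A:fork[blocks] ⇒ blocked
  5. N → H → K ← R — H:chain[blocks]; K:collider[blocks] ⇒ blocked
  6. N → L → R — L:chain[blocks] ⇒ blocked
All paths are blocked; N ⊥ R | {A, B, H, L} holds.

Yes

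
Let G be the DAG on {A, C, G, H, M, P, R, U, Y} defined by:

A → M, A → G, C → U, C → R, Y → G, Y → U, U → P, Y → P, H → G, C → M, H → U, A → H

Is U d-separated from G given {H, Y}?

There are 6 undirected paths between U and G; checking each against the conditioning set {H, Y}:
Path 1: U → P ← Y → G
  P is a collider here and neither P nor any of its descendants is conditioned on, so the collider stays closed — the path is blocked at P.
Path 2: U ← Y → G
  Y is a fork here and Y is conditioned on, so the path is blocked at Y.
Path 3: U ← H → G
  H is a fork here and H is conditioned on, so the path is blocked at H.
Path 4: U ← H ← A → G
  H is a chain here and H is conditioned on, so the path is blocked at H.
Path 5: U ← C → M ← A → G
  M is a collider here and neither M nor any of its descendants is conditioned on, so the collider stays closed — the path is blocked at M.
Path 6: U ← C → M ← A → H → G
  M is a collider here and neither M nor any of its descendants is conditioned on, so the collider stays closed — the path is blocked at M.
Every path is blocked, so U and G are d-separated given {H, Y}.

Yes — U and G are d-separated given {H, Y}.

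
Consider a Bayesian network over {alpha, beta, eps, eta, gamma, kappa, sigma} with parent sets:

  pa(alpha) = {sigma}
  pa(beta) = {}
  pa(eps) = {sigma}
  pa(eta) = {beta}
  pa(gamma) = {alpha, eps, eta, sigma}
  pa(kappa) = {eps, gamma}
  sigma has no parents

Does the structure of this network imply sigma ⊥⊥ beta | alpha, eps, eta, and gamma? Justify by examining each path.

Enumerating the 4 paths from sigma to beta and testing each for blocking by {alpha, eps, eta, gamma}:
Path 1: sigma → eps → gamma ← eta ← beta
  eps is a chain here and eps is conditioned on, so the path is blocked at eps.
Path 2: sigma → eps → kappa ← gamma ← eta ← beta
  eps is a chain here and eps is conditioned on, so the path is blocked at eps.
Path 3: sigma → gamma ← eta ← beta
  eta is a chain here and eta is conditioned on, so the path is blocked at eta.
Path 4: sigma → alpha → gamma ← eta ← beta
  alpha is a chain here and alpha is conditioned on, so the path is blocked at alpha.
Every path is blocked, so sigma and beta are d-separated given {alpha, eps, eta, gamma}.

Yes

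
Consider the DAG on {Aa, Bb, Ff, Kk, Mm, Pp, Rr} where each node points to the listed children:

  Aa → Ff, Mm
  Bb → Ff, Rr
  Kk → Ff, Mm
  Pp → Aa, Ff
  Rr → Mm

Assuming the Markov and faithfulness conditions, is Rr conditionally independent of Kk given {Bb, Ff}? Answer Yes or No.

6 paths connect Rr and Kk; each must be blocked for d-separation to hold:
  1. Rr → Mm ← Aa ← Pp → Ff ← Kk — Mm:collider[blocks]; Aa:chain[open]; Pp:fork[open]; Ff:collider[open] ⇒ blocked
  2. Rr → Mm ← Aa → Ff ← Kk — Mm:collider[blocks]; Aa:fork[open]; Ff:collider[open] ⇒ blocked
  3. Rr → Mm ← Kk — Mm:collider[blocks] ⇒ blocked
  4. Rr ← Bb → Ff ← Aa → Mm ← Kk — Bb:fork[blocks]; Ff:collider[open]; Aa:fork[open]; Mm:collider[blocks] ⇒ blocked
  5. Rr ← Bb → Ff ← Pp → Aa → Mm ← Kk — Bb:fork[blocks]; Ff:collider[open]; Pp:fork[open]; Aa:chain[open]; Mm:collider[blocks] ⇒ blocked
  6. Rr ← Bb → Ff ← Kk — Bb:fork[blocks]; Ff:collider[open] ⇒ blocked
All paths are blocked; Rr ⊥ Kk | {Bb, Ff} holds.

Yes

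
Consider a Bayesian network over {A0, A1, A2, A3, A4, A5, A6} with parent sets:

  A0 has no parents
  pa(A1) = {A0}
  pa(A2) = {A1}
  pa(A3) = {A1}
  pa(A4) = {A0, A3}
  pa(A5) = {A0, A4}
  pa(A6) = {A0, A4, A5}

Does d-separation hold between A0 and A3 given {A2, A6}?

We examine all 6 paths between A0 and A3:
  1. A0 → A5 → A6 ← A4 ← A3 — A5:chain[open]; A6:collider[open]; A4:chain[open] ⇒ active
  2. A0 → A5 ← A4 ← A3 — A5:collider[open]; A4:chain[open] ⇒ active
  3. A0 → A6 ← A5 ← A4 ← A3 — A6:collider[open]; A5:chain[open]; A4:chain[open] ⇒ active
  4. A0 → A6 ← A4 ← A3 — A6:collider[open]; A4:chain[open] ⇒ active
  5. A0 → A1 → A3 — A1:chain[open] ⇒ active
  6. A0 → A4 ← A3 — A4:collider[open] ⇒ active
At least one path is unblocked, so d-separation fails.

No — A0 and A3 are not d-separated given {A2, A6}.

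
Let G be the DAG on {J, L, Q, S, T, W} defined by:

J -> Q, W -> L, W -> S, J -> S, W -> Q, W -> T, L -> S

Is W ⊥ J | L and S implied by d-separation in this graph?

No — W and J are not d-separated given {L, S}.

We examine all 3 paths between W and J:
  1. W → S ← J — S:collider[open] ⇒ active
  2. W → Q ← J — Q:collider[blocks] ⇒ blocked
  3. W → L → S ← J — L:chain[blocks]; S:collider[open] ⇒ blocked
Since the path W → S ← J is active, W and J are not d-separated given {L, S}.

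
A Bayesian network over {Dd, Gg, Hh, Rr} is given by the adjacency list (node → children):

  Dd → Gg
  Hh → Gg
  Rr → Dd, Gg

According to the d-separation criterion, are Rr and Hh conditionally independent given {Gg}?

We examine all 2 paths between Rr and Hh:
  1. Rr → Gg ← Hh — Gg:collider[open] ⇒ active
  2. Rr → Dd → Gg ← Hh — Dd:chain[open]; Gg:collider[open] ⇒ active
Because an active path exists, Rr and Hh are not d-separated.

No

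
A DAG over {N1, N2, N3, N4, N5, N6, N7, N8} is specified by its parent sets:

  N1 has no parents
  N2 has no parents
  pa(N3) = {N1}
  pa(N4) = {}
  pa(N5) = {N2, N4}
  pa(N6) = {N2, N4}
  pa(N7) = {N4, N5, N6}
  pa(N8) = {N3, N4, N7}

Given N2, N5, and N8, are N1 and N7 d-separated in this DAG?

Enumerating the 6 paths from N1 to N7 and testing each for blocking by {N2, N5, N8}:
  1. N1 → N3 → N8 ← N7 — N3:chain[open]; N8:collider[open] ⇒ active
  2. N1 → N3 → N8 ← N4 → N6 → N7 — N3:chain[open]; N8:collider[open]; N4:fork[open]; N6:chain[open] ⇒ active
  3. N1 → N3 → N8 ← N4 → N6 ← N2 → N5 → N7 — N3:chain[open]; N8:collider[open]; N4:fork[open]; N6:collider[open]; N2:fork[blocks]; N5:chain[blocks] ⇒ blocked
  4. N1 → N3 → N8 ← N4 → N7 — N3:chain[open]; N8:collider[open]; N4:fork[open] ⇒ active
  5. N1 → N3 → N8 ← N4 → N5 → N7 — N3:chain[open]; N8:collider[open]; N4:fork[open]; N5:chain[blocks] ⇒ blocked
  6. N1 → N3 → N8 ← N4 → N5 ← N2 → N6 → N7 — N3:chain[open]; N8:collider[open]; N4:fork[open]; N5:collider[open]; N2:fork[blocks]; N6:chain[open] ⇒ blocked
Since the path N1 → N3 → N8 ← N7 is active, N1 and N7 are not d-separated given {N2, N5, N8}.

No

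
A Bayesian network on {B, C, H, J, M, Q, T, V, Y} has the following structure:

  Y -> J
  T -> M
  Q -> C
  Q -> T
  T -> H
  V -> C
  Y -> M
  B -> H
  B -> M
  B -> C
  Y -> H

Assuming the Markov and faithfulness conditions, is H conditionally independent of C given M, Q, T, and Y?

There are 6 undirected paths between H and C; checking each against the conditioning set {M, Q, T, Y}:
  1. H ← B → C — B:fork[open] ⇒ active
  2. H ← B → M ← T ← Q → C — B:fork[open]; M:collider[open]; T:chain[blocks]; Q:fork[blocks] ⇒ blocked
  3. H ← Y → M ← B → C — Y:fork[blocks]; M:collider[open]; B:fork[open] ⇒ blocked
  4. H ← Y → M ← T ← Q → C — Y:fork[blocks]; M:collider[open]; T:chain[blocks]; Q:fork[blocks] ⇒ blocked
  5. H ← T → M ← B → C — T:fork[blocks]; M:collider[open]; B:fork[open] ⇒ blocked
  6. H ← T ← Q → C — T:chain[blocks]; Q:fork[blocks] ⇒ blocked
At least one path is unblocked, so d-separation fails.

No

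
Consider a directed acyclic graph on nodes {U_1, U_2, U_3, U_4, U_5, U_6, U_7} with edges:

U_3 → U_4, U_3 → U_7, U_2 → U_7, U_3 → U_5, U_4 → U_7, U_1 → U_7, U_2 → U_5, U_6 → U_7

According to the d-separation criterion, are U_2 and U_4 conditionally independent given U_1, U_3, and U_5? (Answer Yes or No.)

Yes

Enumerating the 4 paths from U_2 to U_4 and testing each for blocking by {U_1, U_3, U_5}:
Path 1: U_2 → U_7 ← U_4
  U_7 is a collider here and neither U_7 nor any of its descendants is conditioned on, so the collider stays closed — the path is blocked at U_7.
Path 2: U_2 → U_7 ← U_3 → U_4
  U_7 is a collider here and neither U_7 nor any of its descendants is conditioned on, so the collider stays closed — the path is blocked at U_7.
Path 3: U_2 → U_5 ← U_3 → U_4
  U_3 is a fork here and U_3 is conditioned on, so the path is blocked at U_3.
Path 4: U_2 → U_5 ← U_3 → U_7 ← U_4
  U_3 is a fork here and U_3 is conditioned on, so the path is blocked at U_3.
Since every path is blocked, d-separation holds.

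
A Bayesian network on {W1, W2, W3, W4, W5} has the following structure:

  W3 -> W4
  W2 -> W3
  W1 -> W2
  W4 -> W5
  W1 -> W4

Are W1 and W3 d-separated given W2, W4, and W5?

No — W1 and W3 are not d-separated given {W2, W4, W5}.

There are 2 undirected paths between W1 and W3; checking each against the conditioning set {W2, W4, W5}:
Path 1: W1 → W4 ← W3
  W4 is a collider and W4 is conditioned on, which opens it — no node blocks this path, so it is active.
Path 2: W1 → W2 → W3
  W2 is a chain here and W2 is conditioned on, so the path is blocked at W2.
Because an active path exists, W1 and W3 are not d-separated.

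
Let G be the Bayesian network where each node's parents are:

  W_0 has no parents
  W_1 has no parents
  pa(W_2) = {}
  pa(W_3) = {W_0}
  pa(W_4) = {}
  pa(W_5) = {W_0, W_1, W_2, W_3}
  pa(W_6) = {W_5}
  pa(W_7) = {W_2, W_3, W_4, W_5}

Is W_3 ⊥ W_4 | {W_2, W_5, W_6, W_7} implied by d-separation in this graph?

No

Enumerating the 5 paths from W_3 to W_4 and testing each for blocking by {W_2, W_5, W_6, W_7}:
Path 1: W_3 ← W_0 → W_5 ← W_2 → W_7 ← W_4
  W_2 is a fork here and W_2 is conditioned on, so the path is blocked at W_2.
Path 2: W_3 ← W_0 → W_5 → W_7 ← W_4
  W_5 is a chain here and W_5 is conditioned on, so the path is blocked at W_5.
Path 3: W_3 → W_5 ← W_2 → W_7 ← W_4
  W_2 is a fork here and W_2 is conditioned on, so the path is blocked at W_2.
Path 4: W_3 → W_5 → W_7 ← W_4
  W_5 is a chain here and W_5 is conditioned on, so the path is blocked at W_5.
Path 5: W_3 → W_7 ← W_4
  W_7 is a collider and W_7 is conditioned on, which opens it — no node blocks this path, so it is active.
Since the path W_3 → W_7 ← W_4 is active, W_3 and W_4 are not d-separated given {W_2, W_5, W_6, W_7}.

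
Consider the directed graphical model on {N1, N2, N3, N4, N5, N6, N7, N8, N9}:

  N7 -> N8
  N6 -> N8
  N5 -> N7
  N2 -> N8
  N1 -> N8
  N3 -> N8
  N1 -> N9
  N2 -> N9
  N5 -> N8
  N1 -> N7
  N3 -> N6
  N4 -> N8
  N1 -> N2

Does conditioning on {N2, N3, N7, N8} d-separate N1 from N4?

No — N1 and N4 are not d-separated given {N2, N3, N7, N8}.

5 paths connect N1 and N4; each must be blocked for d-separation to hold:
Path 1: N1 → N8 ← N4
  N8 is a collider and N8 is conditioned on, which opens it — no node blocks this path, so it is active.
Path 2: N1 → N9 ← N2 → N8 ← N4
  N9 is a collider here and neither N9 nor any of its descendants is conditioned on, so the collider stays closed — the path is blocked at N9.
Path 3: N1 → N7 → N8 ← N4
  N7 is a chain here and N7 is conditioned on, so the path is blocked at N7.
Path 4: N1 → N7 ← N5 → N8 ← N4
  N7 is a collider and N7 is conditioned on, which opens it; N5 is a fork and N5 is not conditioned on; N8 is a collider and N8 is conditioned on, which opens it — no node blocks this path, so it is active.
Path 5: N1 → N2 → N8 ← N4
  N2 is a chain here and N2 is conditioned on, so the path is blocked at N2.
Because an active path exists, N1 and N4 are not d-separated.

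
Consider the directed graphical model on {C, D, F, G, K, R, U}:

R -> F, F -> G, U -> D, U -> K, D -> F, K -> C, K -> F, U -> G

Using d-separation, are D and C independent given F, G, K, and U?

Enumerating the 4 paths from D to C and testing each for blocking by {F, G, K, U}:
  1. D ← U → G ← F ← K → C — U:fork[blocks]; G:collider[open]; F:chain[blocks]; K:fork[blocks] ⇒ blocked
  2. D ← U → K → C — U:fork[blocks]; K:chain[blocks] ⇒ blocked
  3. D → F → G ← U → K → C — F:chain[blocks]; G:collider[open]; U:fork[blocks]; K:chain[blocks] ⇒ blocked
  4. D → F ← K → C — F:collider[open]; K:fork[blocks] ⇒ blocked
Since every path is blocked, d-separation holds.

Yes — D and C are d-separated given {F, G, K, U}.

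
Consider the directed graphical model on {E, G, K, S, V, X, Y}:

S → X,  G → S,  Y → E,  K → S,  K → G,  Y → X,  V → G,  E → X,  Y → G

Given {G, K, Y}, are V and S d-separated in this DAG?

4 paths connect V and S; each must be blocked for d-separation to hold:
  1. V → G → S — G:chain[blocks] ⇒ blocked
  2. V → G ← K → S — G:collider[open]; K:fork[blocks] ⇒ blocked
  3. V → G ← Y → E → X ← S — G:collider[open]; Y:fork[blocks]; E:chain[open]; X:collider[blocks] ⇒ blocked
  4. V → G ← Y → X ← S — G:collider[open]; Y:fork[blocks]; X:collider[blocks] ⇒ blocked
All paths are blocked; V ⊥ S | {G, K, Y} holds.

Yes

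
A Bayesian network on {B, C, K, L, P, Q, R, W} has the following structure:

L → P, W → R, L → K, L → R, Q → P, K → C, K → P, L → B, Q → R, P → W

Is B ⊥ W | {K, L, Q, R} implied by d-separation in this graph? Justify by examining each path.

Yes — B and W are d-separated given {K, L, Q, R}.

6 paths connect B and W; each must be blocked for d-separation to hold:
  1. B ← L → K → P → W — L:fork[blocks]; K:chain[blocks]; P:chain[open] ⇒ blocked
  2. B ← L → K → P ← Q → R ← W — L:fork[blocks]; K:chain[blocks]; P:collider[open]; Q:fork[blocks]; R:collider[open] ⇒ blocked
  3. B ← L → P → W — L:fork[blocks]; P:chain[open] ⇒ blocked
  4. B ← L → P ← Q → R ← W — L:fork[blocks]; P:collider[open]; Q:fork[blocks]; R:collider[open] ⇒ blocked
  5. B ← L → R ← W — L:fork[blocks]; R:collider[open] ⇒ blocked
  6. B ← L → R ← Q → P → W — L:fork[blocks]; R:collider[open]; Q:fork[blocks]; P:chain[open] ⇒ blocked
All paths are blocked; B ⊥ W | {K, L, Q, R} holds.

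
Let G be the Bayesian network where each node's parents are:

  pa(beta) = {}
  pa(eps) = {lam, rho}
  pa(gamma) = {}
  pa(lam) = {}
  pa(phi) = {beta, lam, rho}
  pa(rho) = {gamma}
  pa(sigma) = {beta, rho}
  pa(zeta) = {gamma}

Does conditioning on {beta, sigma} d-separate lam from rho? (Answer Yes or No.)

Yes — lam and rho are d-separated given {beta, sigma}.

3 paths connect lam and rho; each must be blocked for d-separation to hold:
Path 1: lam → eps ← rho
  eps is a collider here and neither eps nor any of its descendants is conditioned on, so the collider stays closed — the path is blocked at eps.
Path 2: lam → phi ← beta → sigma ← rho
  phi is a collider here and neither phi nor any of its descendants is conditioned on, so the collider stays closed — the path is blocked at phi.
Path 3: lam → phi ← rho
  phi is a collider here and neither phi nor any of its descendants is conditioned on, so the collider stays closed — the path is blocked at phi.
Since every path is blocked, d-separation holds.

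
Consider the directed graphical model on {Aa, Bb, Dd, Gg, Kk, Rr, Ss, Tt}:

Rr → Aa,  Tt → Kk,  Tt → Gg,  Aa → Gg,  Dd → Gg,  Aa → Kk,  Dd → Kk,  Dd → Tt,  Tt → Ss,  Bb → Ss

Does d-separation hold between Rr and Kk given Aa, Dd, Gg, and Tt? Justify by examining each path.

Yes

Enumerating the 5 paths from Rr to Kk and testing each for blocking by {Aa, Dd, Gg, Tt}:
Path 1: Rr → Aa → Kk
  Aa is a chain here and Aa is conditioned on, so the path is blocked at Aa.
Path 2: Rr → Aa → Gg ← Tt → Kk
  Aa is a chain here and Aa is conditioned on, so the path is blocked at Aa.
Path 3: Rr → Aa → Gg ← Tt ← Dd → Kk
  Aa is a chain here and Aa is conditioned on, so the path is blocked at Aa.
Path 4: Rr → Aa → Gg ← Dd → Tt → Kk
  Aa is a chain here and Aa is conditioned on, so the path is blocked at Aa.
Path 5: Rr → Aa → Gg ← Dd → Kk
  Aa is a chain here and Aa is conditioned on, so the path is blocked at Aa.
Every path is blocked, so Rr and Kk are d-separated given {Aa, Dd, Gg, Tt}.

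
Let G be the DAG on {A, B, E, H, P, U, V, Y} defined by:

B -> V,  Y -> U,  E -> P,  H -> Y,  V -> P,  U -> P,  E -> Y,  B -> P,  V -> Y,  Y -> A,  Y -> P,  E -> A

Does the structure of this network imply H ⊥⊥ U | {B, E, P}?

No — H and U are not d-separated given {B, E, P}.

There are 6 undirected paths between H and U; checking each against the conditioning set {B, E, P}:
Path 1: H → Y → P ← U
  Y is a chain and Y is not conditioned on; P is a collider and P is conditioned on, which opens it — no node blocks this path, so it is active.
Path 2: H → Y → A ← E → P ← U
  A is a collider here and neither A nor any of its descendants is conditioned on, so the collider stays closed — the path is blocked at A.
Path 3: H → Y → U
  Y is a chain and Y is not conditioned on — no node blocks this path, so it is active.
Path 4: H → Y ← V → P ← U
  Y is a collider and its descendant P is conditioned on, which opens it; V is a fork and V is not conditioned on; P is a collider and P is conditioned on, which opens it — no node blocks this path, so it is active.
Path 5: H → Y ← V ← B → P ← U
  B is a fork here and B is conditioned on, so the path is blocked at B.
Path 6: H → Y ← E → P ← U
  E is a fork here and E is conditioned on, so the path is blocked at E.
Since the path H → Y → P ← U is active, H and U are not d-separated given {B, E, P}.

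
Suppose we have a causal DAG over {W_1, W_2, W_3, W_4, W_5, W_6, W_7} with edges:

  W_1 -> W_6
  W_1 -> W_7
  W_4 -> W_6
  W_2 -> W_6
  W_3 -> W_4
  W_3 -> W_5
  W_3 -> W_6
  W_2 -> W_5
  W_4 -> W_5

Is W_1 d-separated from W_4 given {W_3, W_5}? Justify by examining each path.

Yes

We examine all 5 paths between W_1 and W_4:
  1. W_1 → W_6 ← W_2 → W_5 ← W_3 → W_4 — W_6:collider[blocks]; W_2:fork[open]; W_5:collider[open]; W_3:fork[blocks] ⇒ blocked
  2. W_1 → W_6 ← W_2 → W_5 ← W_4 — W_6:collider[blocks]; W_2:fork[open]; W_5:collider[open] ⇒ blocked
  3. W_1 → W_6 ← W_3 → W_4 — W_6:collider[blocks]; W_3:fork[blocks] ⇒ blocked
  4. W_1 → W_6 ← W_3 → W_5 ← W_4 — W_6:collider[blocks]; W_3:fork[blocks]; W_5:collider[open] ⇒ blocked
  5. W_1 → W_6 ← W_4 — W_6:collider[blocks] ⇒ blocked
All paths are blocked; W_1 ⊥ W_4 | {W_3, W_5} holds.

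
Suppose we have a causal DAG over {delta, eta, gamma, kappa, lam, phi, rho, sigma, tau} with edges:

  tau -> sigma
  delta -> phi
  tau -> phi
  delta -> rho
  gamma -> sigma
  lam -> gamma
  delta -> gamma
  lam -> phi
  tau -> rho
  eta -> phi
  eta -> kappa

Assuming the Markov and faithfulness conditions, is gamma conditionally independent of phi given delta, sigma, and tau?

No — gamma and phi are not d-separated given {delta, sigma, tau}.

5 paths connect gamma and phi; each must be blocked for d-separation to hold:
Path 1: gamma ← lam → phi
  lam is a fork and lam is not conditioned on — no node blocks this path, so it is active.
Path 2: gamma → sigma ← tau → phi
  tau is a fork here and tau is conditioned on, so the path is blocked at tau.
Path 3: gamma → sigma ← tau → rho ← delta → phi
  tau is a fork here and tau is conditioned on, so the path is blocked at tau.
Path 4: gamma ← delta → phi
  delta is a fork here and delta is conditioned on, so the path is blocked at delta.
Path 5: gamma ← delta → rho ← tau → phi
  delta is a fork here and delta is conditioned on, so the path is blocked at delta.
Because an active path exists, gamma and phi are not d-separated.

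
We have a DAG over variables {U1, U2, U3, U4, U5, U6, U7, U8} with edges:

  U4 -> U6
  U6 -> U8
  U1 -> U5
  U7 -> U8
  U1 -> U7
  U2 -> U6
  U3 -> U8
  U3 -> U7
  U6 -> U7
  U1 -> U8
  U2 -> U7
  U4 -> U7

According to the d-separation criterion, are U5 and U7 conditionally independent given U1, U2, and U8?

6 paths connect U5 and U7; each must be blocked for d-separation to hold:
Path 1: U5 ← U1 → U7
  U1 is a fork here and U1 is conditioned on, so the path is blocked at U1.
Path 2: U5 ← U1 → U8 ← U7
  U1 is a fork here and U1 is conditioned on, so the path is blocked at U1.
Path 3: U5 ← U1 → U8 ← U3 → U7
  U1 is a fork here and U1 is conditioned on, so the path is blocked at U1.
Path 4: U5 ← U1 → U8 ← U6 → U7
  U1 is a fork here and U1 is conditioned on, so the path is blocked at U1.
Path 5: U5 ← U1 → U8 ← U6 ← U4 → U7
  U1 is a fork here and U1 is conditioned on, so the path is blocked at U1.
Path 6: U5 ← U1 → U8 ← U6 ← U2 → U7
  U1 is a fork here and U1 is conditioned on, so the path is blocked at U1.
Every path is blocked, so U5 and U7 are d-separated given {U1, U2, U8}.

Yes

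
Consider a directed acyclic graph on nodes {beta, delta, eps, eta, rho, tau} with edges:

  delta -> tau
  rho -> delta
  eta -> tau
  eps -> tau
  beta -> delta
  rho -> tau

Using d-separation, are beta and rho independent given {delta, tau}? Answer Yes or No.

There are 2 undirected paths between beta and rho; checking each against the conditioning set {delta, tau}:
Path 1: beta → delta → tau ← rho
  delta is a chain here and delta is conditioned on, so the path is blocked at delta.
Path 2: beta → delta ← rho
  delta is a collider and delta is conditioned on, which opens it — no node blocks this path, so it is active.
At least one path is unblocked, so d-separation fails.

No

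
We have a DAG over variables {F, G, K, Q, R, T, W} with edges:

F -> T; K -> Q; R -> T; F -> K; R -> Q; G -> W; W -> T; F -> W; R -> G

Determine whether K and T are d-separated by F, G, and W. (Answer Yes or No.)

Enumerating the 6 paths from K to T and testing each for blocking by {F, G, W}:
  1. K → Q ← R → T — Q:collider[blocks]; R:fork[open] ⇒ blocked
  2. K → Q ← R → G → W → T — Q:collider[blocks]; R:fork[open]; G:chain[blocks]; W:chain[blocks] ⇒ blocked
  3. K → Q ← R → G → W ← F → T — Q:collider[blocks]; R:fork[open]; G:chain[blocks]; W:collider[open]; F:fork[blocks] ⇒ blocked
  4. K ← F → W → T — F:fork[blocks]; W:chain[blocks] ⇒ blocked
  5. K ← F → W ← G ← R → T — F:fork[blocks]; W:collider[open]; G:chain[blocks]; R:fork[open] ⇒ blocked
  6. K ← F → T — F:fork[blocks] ⇒ blocked
Every path is blocked, so K and T are d-separated given {F, G, W}.

Yes — K and T are d-separated given {F, G, W}.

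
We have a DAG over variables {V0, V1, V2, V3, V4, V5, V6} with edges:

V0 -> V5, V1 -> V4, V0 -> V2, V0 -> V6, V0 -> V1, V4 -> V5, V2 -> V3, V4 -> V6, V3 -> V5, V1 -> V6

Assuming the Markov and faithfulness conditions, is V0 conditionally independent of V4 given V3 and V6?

Enumerating the 6 paths from V0 to V4 and testing each for blocking by {V3, V6}:
Path 1: V0 → V1 → V6 ← V4
  V1 is a chain and V1 is not conditioned on; V6 is a collider and V6 is conditioned on, which opens it — no node blocks this path, so it is active.
Path 2: V0 → V1 → V4
  V1 is a chain and V1 is not conditioned on — no node blocks this path, so it is active.
Path 3: V0 → V5 ← V4
  V5 is a collider here and neither V5 nor any of its descendants is conditioned on, so the collider stays closed — the path is blocked at V5.
Path 4: V0 → V6 ← V1 → V4
  V6 is a collider and V6 is conditioned on, which opens it; V1 is a fork and V1 is not conditioned on — no node blocks this path, so it is active.
Path 5: V0 → V6 ← V4
  V6 is a collider and V6 is conditioned on, which opens it — no node blocks this path, so it is active.
Path 6: V0 → V2 → V3 → V5 ← V4
  V3 is a chain here and V3 is conditioned on, so the path is blocked at V3.
Since the path V0 → V1 → V6 ← V4 is active, V0 and V4 are not d-separated given {V3, V6}.

No — V0 and V4 are not d-separated given {V3, V6}.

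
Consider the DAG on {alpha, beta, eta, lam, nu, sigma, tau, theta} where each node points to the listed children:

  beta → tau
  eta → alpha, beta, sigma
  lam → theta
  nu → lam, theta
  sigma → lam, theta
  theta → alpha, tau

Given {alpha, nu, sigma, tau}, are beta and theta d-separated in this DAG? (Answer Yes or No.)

We examine all 5 paths between beta and theta:
Path 1: beta ← eta → alpha ← theta
  eta is a fork and eta is not conditioned on; alpha is a collider and alpha is conditioned on, which opens it — no node blocks this path, so it is active.
Path 2: beta ← eta → sigma → lam ← nu → theta
  sigma is a chain here and sigma is conditioned on, so the path is blocked at sigma.
Path 3: beta ← eta → sigma → lam → theta
  sigma is a chain here and sigma is conditioned on, so the path is blocked at sigma.
Path 4: beta ← eta → sigma → theta
  sigma is a chain here and sigma is conditioned on, so the path is blocked at sigma.
Path 5: beta → tau ← theta
  tau is a collider and tau is conditioned on, which opens it — no node blocks this path, so it is active.
Since the path beta ← eta → alpha ← theta is active, beta and theta are not d-separated given {alpha, nu, sigma, tau}.

No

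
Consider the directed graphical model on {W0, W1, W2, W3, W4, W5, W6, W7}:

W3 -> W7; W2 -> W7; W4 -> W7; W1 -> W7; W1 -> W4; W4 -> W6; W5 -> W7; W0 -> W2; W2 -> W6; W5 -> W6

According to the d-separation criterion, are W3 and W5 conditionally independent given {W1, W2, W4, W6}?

We examine all 4 paths between W3 and W5:
Path 1: W3 → W7 ← W1 → W4 → W6 ← W5
  W7 is a collider here and neither W7 nor any of its descendants is conditioned on, so the collider stays closed — the path is blocked at W7.
Path 2: W3 → W7 ← W2 → W6 ← W5
  W7 is a collider here and neither W7 nor any of its descendants is conditioned on, so the collider stays closed — the path is blocked at W7.
Path 3: W3 → W7 ← W4 → W6 ← W5
  W7 is a collider here and neither W7 nor any of its descendants is conditioned on, so the collider stays closed — the path is blocked at W7.
Path 4: W3 → W7 ← W5
  W7 is a collider here and neither W7 nor any of its descendants is conditioned on, so the collider stays closed — the path is blocked at W7.
Since every path is blocked, d-separation holds.

Yes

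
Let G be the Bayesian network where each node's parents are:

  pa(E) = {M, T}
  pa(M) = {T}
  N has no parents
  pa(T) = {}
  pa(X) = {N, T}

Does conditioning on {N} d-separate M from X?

No

2 paths connect M and X; each must be blocked for d-separation to hold:
Path 1: M → E ← T → X
  E is a collider here and neither E nor any of its descendants is conditioned on, so the collider stays closed — the path is blocked at E.
Path 2: M ← T → X
  T is a fork and T is not conditioned on — no node blocks this path, so it is active.
At least one path is unblocked, so d-separation fails.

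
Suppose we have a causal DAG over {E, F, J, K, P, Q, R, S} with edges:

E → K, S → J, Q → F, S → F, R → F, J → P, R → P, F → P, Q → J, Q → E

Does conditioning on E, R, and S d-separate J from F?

No

We examine all 4 paths between J and F:
Path 1: J ← S → F
  S is a fork here and S is conditioned on, so the path is blocked at S.
Path 2: J ← Q → F
  Q is a fork and Q is not conditioned on — no node blocks this path, so it is active.
Path 3: J → P ← F
  P is a collider here and neither P nor any of its descendants is conditioned on, so the collider stays closed — the path is blocked at P.
Path 4: J → P ← R → F
  P is a collider here and neither P nor any of its descendants is conditioned on, so the collider stays closed — the path is blocked at P.
At least one path is unblocked, so d-separation fails.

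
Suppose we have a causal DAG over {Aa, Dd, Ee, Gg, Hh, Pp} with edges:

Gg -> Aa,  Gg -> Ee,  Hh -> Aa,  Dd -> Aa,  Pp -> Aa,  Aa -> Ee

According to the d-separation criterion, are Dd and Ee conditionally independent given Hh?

No

2 paths connect Dd and Ee; each must be blocked for d-separation to hold:
  1. Dd → Aa → Ee — Aa:chain[open] ⇒ active
  2. Dd → Aa ← Gg → Ee — Aa:collider[blocks]; Gg:fork[open] ⇒ blocked
Because an active path exists, Dd and Ee are not d-separated.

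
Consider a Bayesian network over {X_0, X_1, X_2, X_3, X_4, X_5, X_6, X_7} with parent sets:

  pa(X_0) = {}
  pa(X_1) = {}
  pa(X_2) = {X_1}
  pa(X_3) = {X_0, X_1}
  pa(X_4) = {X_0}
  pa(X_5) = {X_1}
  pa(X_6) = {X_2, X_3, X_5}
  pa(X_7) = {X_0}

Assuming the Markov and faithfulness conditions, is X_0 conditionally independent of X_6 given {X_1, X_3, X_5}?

Yes

We examine all 3 paths between X_0 and X_6:
Path 1: X_0 → X_3 ← X_1 → X_2 → X_6
  X_1 is a fork here and X_1 is conditioned on, so the path is blocked at X_1.
Path 2: X_0 → X_3 ← X_1 → X_5 → X_6
  X_1 is a fork here and X_1 is conditioned on, so the path is blocked at X_1.
Path 3: X_0 → X_3 → X_6
  X_3 is a chain here and X_3 is conditioned on, so the path is blocked at X_3.
Since every path is blocked, d-separation holds.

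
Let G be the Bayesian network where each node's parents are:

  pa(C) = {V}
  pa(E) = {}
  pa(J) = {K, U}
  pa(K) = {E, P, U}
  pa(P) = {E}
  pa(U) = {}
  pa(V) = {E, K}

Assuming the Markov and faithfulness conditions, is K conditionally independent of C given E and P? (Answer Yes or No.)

We examine all 3 paths between K and C:
Path 1: K ← P ← E → V → C
  P is a chain here and P is conditioned on, so the path is blocked at P.
Path 2: K ← E → V → C
  E is a fork here and E is conditioned on, so the path is blocked at E.
Path 3: K → V → C
  V is a chain and V is not conditioned on — no node blocks this path, so it is active.
At least one path is unblocked, so d-separation fails.

No — K and C are not d-separated given {E, P}.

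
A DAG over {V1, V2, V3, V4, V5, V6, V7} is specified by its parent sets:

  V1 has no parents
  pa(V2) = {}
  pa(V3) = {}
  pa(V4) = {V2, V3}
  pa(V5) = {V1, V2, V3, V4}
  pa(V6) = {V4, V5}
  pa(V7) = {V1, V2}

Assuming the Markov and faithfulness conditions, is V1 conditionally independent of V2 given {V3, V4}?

5 paths connect V1 and V2; each must be blocked for d-separation to hold:
Path 1: V1 → V5 ← V2
  V5 is a collider here and neither V5 nor any of its descendants is conditioned on, so the collider stays closed — the path is blocked at V5.
Path 2: V1 → V5 → V6 ← V4 ← V2
  V6 is a collider here and neither V6 nor any of its descendants is conditioned on, so the collider stays closed — the path is blocked at V6.
Path 3: V1 → V5 ← V3 → V4 ← V2
  V5 is a collider here and neither V5 nor any of its descendants is conditioned on, so the collider stays closed — the path is blocked at V5.
Path 4: V1 → V5 ← V4 ← V2
  V5 is a collider here and neither V5 nor any of its descendants is conditioned on, so the collider stays closed — the path is blocked at V5.
Path 5: V1 → V7 ← V2
  V7 is a collider here and neither V7 nor any of its descendants is conditioned on, so the collider stays closed — the path is blocked at V7.
Since every path is blocked, d-separation holds.

Yes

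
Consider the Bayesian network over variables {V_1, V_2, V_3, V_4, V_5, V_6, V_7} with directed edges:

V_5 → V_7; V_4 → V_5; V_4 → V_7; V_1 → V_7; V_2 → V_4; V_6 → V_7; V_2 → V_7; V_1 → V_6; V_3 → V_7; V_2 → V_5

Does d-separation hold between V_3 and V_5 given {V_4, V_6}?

Yes

There are 5 undirected paths between V_3 and V_5; checking each against the conditioning set {V_4, V_6}:
Path 1: V_3 → V_7 ← V_5
  V_7 is a collider here and neither V_7 nor any of its descendants is conditioned on, so the collider stays closed — the path is blocked at V_7.
Path 2: V_3 → V_7 ← V_4 → V_5
  V_7 is a collider here and neither V_7 nor any of its descendants is conditioned on, so the collider stays closed — the path is blocked at V_7.
Path 3: V_3 → V_7 ← V_4 ← V_2 → V_5
  V_7 is a collider here and neither V_7 nor any of its descendants is conditioned on, so the collider stays closed — the path is blocked at V_7.
Path 4: V_3 → V_7 ← V_2 → V_5
  V_7 is a collider here and neither V_7 nor any of its descendants is conditioned on, so the collider stays closed — the path is blocked at V_7.
Path 5: V_3 → V_7 ← V_2 → V_4 → V_5
  V_7 is a collider here and neither V_7 nor any of its descendants is conditioned on, so the collider stays closed — the path is blocked at V_7.
Every path is blocked, so V_3 and V_5 are d-separated given {V_4, V_6}.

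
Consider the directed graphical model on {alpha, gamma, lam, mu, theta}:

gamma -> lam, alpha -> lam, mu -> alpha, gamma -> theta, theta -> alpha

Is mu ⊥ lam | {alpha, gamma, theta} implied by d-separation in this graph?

Yes

We examine all 2 paths between mu and lam:
Path 1: mu → alpha ← theta ← gamma → lam
  theta is a chain here and theta is conditioned on, so the path is blocked at theta.
Path 2: mu → alpha → lam
  alpha is a chain here and alpha is conditioned on, so the path is blocked at alpha.
Every path is blocked, so mu and lam are d-separated given {alpha, gamma, theta}.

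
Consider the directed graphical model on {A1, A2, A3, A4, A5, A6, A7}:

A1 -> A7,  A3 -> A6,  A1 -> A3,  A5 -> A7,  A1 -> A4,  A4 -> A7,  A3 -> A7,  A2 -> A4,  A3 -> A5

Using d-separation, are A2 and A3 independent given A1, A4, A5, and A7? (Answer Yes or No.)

We examine all 6 paths between A2 and A3:
Path 1: A2 → A4 → A7 ← A5 ← A3
  A4 is a chain here and A4 is conditioned on, so the path is blocked at A4.
Path 2: A2 → A4 → A7 ← A3
  A4 is a chain here and A4 is conditioned on, so the path is blocked at A4.
Path 3: A2 → A4 → A7 ← A1 → A3
  A4 is a chain here and A4 is conditioned on, so the path is blocked at A4.
Path 4: A2 → A4 ← A1 → A7 ← A5 ← A3
  A1 is a fork here and A1 is conditioned on, so the path is blocked at A1.
Path 5: A2 → A4 ← A1 → A7 ← A3
  A1 is a fork here and A1 is conditioned on, so the path is blocked at A1.
Path 6: A2 → A4 ← A1 → A3
  A1 is a fork here and A1 is conditioned on, so the path is blocked at A1.
Every path is blocked, so A2 and A3 are d-separated given {A1, A4, A5, A7}.

Yes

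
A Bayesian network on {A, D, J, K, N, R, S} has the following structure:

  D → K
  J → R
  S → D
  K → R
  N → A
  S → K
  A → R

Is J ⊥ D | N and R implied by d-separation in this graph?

No

2 paths connect J and D; each must be blocked for d-separation to hold:
Path 1: J → R ← K ← D
  R is a collider and R is conditioned on, which opens it; K is a chain and K is not conditioned on — no node blocks this path, so it is active.
Path 2: J → R ← K ← S → D
  R is a collider and R is conditioned on, which opens it; K is a chain and K is not conditioned on; S is a fork and S is not conditioned on — no node blocks this path, so it is active.
Since the path J → R ← K ← D is active, J and D are not d-separated given {N, R}.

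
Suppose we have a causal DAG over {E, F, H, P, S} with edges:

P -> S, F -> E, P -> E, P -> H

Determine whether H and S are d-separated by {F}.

The only undirected path from H to S is:
  1. H ← P → S — P:fork[open] ⇒ active
Since the path H ← P → S is active, H and S are not d-separated given {F}.

No — H and S are not d-separated given {F}.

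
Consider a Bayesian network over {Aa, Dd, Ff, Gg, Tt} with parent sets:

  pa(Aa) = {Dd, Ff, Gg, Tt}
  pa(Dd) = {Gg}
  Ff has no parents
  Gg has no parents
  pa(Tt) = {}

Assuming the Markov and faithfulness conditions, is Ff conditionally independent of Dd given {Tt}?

Yes — Ff and Dd are d-separated given {Tt}.

2 paths connect Ff and Dd; each must be blocked for d-separation to hold:
Path 1: Ff → Aa ← Dd
  Aa is a collider here and neither Aa nor any of its descendants is conditioned on, so the collider stays closed — the path is blocked at Aa.
Path 2: Ff → Aa ← Gg → Dd
  Aa is a collider here and neither Aa nor any of its descendants is conditioned on, so the collider stays closed — the path is blocked at Aa.
Since every path is blocked, d-separation holds.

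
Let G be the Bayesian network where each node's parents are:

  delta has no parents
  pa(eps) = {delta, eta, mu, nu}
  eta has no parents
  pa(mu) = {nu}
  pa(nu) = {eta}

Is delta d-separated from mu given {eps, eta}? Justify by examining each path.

There are 3 undirected paths between delta and mu; checking each against the conditioning set {eps, eta}:
Path 1: delta → eps ← nu → mu
  eps is a collider and eps is conditioned on, which opens it; nu is a fork and nu is not conditioned on — no node blocks this path, so it is active.
Path 2: delta → eps ← eta → nu → mu
  eta is a fork here and eta is conditioned on, so the path is blocked at eta.
Path 3: delta → eps ← mu
  eps is a collider and eps is conditioned on, which opens it — no node blocks this path, so it is active.
Since the path delta → eps ← nu → mu is active, delta and mu are not d-separated given {eps, eta}.

No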